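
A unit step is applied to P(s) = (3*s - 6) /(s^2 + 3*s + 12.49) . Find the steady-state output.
FVT: lim_{t→∞} y(t) = lim_{s→0} s*Y(s) where Y(s) = P(s)/s.
= lim_{s→0} P(s) = P(0) = num(0)/den(0) = -6/12.49 = -0.4804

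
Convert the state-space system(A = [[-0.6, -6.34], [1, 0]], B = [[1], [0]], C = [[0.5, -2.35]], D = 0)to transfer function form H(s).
H(s) = C(sI - A)⁻¹B + D.
Characteristic polynomial det(sI - A) = s^2 + 0.6*s + 6.34.
Numerator from C·adj(sI-A)·B + D·det(sI-A) = 0.5*s - 2.35.
H(s) = (0.5*s - 2.35)/(s^2 + 0.6*s + 6.34)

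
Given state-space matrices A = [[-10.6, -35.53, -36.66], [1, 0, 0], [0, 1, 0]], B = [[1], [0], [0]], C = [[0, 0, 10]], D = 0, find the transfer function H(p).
H(p) = C(pI - A)⁻¹B + D.
Characteristic polynomial det(pI - A) = p^3 + 10.6*p^2 + 35.53*p + 36.66.
Numerator from C·adj(pI-A)·B + D·det(pI-A) = 10.
H(p) = (10)/(p^3 + 10.6*p^2 + 35.53*p + 36.66)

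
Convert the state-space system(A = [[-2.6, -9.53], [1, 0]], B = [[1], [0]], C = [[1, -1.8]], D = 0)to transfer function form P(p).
P(p) = C(pI - A)⁻¹B + D.
Characteristic polynomial det(pI - A) = p^2 + 2.6*p + 9.53.
Numerator from C·adj(pI-A)·B + D·det(pI-A) = p - 1.8.
P(p) = (p - 1.8)/(p^2 + 2.6*p + 9.53)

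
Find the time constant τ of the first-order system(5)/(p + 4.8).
First-order system: τ = -1/pole. Pole = -4.8. τ = -1/(-4.8) = 0.2083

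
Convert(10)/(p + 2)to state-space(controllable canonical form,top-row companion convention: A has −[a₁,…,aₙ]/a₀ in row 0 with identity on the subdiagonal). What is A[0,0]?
Reachable canonical form for den = p + 2: top row of A = -[a₁,a₂,...,aₙ]/a₀, ones on the subdiagonal, zeros elsewhere.
A = [[-2]].
A[0,0] = -2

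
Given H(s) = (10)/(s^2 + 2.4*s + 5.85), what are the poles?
Set denominator = 0: s^2 + 2.4*s + 5.85 = 0 → Poles: -1.2 + 2.1j, -1.2 - 2.1j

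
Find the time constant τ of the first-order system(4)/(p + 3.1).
First-order system: τ = -1/pole. Pole = -3.1. τ = -1/(-3.1) = 0.3226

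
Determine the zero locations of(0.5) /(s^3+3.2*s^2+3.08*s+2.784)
Numerator is a nonzero constant (0.5) → Zeros: none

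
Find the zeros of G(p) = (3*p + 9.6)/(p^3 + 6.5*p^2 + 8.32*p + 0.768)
Set numerator = 0: 3*p + 9.6 = 0 → Zeros: -3.2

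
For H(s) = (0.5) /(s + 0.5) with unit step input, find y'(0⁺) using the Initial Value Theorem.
IVT: y'(0⁺) = lim_{s→∞} s²·Y(s) = lim_{s→∞} s·H(s).
deg(num) = 0, deg(den) = 1, relative degree = 1, so s·H(s) → (leading num)/(leading den) = 0.5/1 = 0.5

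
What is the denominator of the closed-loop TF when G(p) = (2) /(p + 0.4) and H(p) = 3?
Characteristic poly = G_den * H_den + G_num * H_num = (p + 0.4) + (6) = p + 6.4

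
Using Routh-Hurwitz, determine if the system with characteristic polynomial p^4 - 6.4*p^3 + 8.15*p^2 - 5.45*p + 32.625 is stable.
Routh array:
p^4: [1, 8.15, 32.625]; p^3: [-6.4, -5.45]; p^2: [7.29844, 32.625]; p^1: [23.1589]; p^0: [32.625]
First column: [1, -6.4, 7.29844, 23.1589, 32.625]. Sign changes = 2.
No, unstable (2 RHP root(s))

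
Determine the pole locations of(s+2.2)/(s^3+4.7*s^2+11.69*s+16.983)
Set denominator = 0: s^3 + 4.7*s^2 + 11.69*s + 16.983 = (s + 2.7)(s^2 + 2*s + 6.29) = 0 → Poles: -1 + 2.3j, -1 - 2.3j, -2.7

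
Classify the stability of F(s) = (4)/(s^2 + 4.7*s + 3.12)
Denominator: s^2 + 4.7*s + 3.12 = (s + 3.9)(s + 0.8). Poles: -0.8, -3.9. Stable (all poles in LHP)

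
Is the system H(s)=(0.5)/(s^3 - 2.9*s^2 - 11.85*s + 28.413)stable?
Denominator: s^3 - 2.9*s^2 - 11.85*s + 28.413 = (s - 2.1)(s - 4.1)(s + 3.3). Poles: -3.3, 2.1, 4.1. All Re(p)<0: No (unstable)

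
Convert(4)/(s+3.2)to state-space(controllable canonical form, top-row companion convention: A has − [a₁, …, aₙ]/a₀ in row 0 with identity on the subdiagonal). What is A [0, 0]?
Reachable canonical form for den = s + 3.2: top row of A = -[a₁,a₂,...,aₙ]/a₀, ones on the subdiagonal, zeros elsewhere.
A = [[-3.2]].
A[0,0] = -3.2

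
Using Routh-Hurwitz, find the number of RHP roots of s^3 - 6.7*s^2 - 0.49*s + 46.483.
Routh array:
s^3: [1, -0.49]; s^2: [-6.7, 46.483]; s^1: [6.44776]; s^0: [46.483]
First column: [1, -6.7, 6.44776, 46.483]. Sign changes = RHP roots = 2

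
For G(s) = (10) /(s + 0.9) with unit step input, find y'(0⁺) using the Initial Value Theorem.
IVT: y'(0⁺) = lim_{s→∞} s²·Y(s) = lim_{s→∞} s·G(s).
deg(num) = 0, deg(den) = 1, relative degree = 1, so s·G(s) → (leading num)/(leading den) = 10/1 = 10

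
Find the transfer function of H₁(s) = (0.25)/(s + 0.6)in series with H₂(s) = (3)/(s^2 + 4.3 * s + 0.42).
Series: H = H₁ · H₂ = (n₁·n₂)/(d₁·d₂).
Num: n₁·n₂ = 0.75. Den: d₁·d₂ = s^3 + 4.9*s^2 + 3*s + 0.252.
H(s) = (0.75)/(s^3 + 4.9*s^2 + 3*s + 0.252)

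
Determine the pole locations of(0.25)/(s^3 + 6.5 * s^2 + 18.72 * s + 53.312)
Set denominator = 0: s^3 + 6.5*s^2 + 18.72*s + 53.312 = (s + 4.9)(s^2 + 1.6*s + 10.88) = 0 → Poles: -0.8 + 3.2j, -0.8 - 3.2j, -4.9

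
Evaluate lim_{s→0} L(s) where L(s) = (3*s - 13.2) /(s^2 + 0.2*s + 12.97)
DC gain = L(0) = num(0)/den(0) = -13.2/12.97 = -1.018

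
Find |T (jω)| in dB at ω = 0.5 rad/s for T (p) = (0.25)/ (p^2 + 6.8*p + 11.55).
Substitute p = j*0.5: T(j0.5) = 0.0202873 - 0.00610413j.
|T(j0.5)| = sqrt(Re² + Im²) = 0.02119.
20*log₁₀(0.02119) = -33.48 dB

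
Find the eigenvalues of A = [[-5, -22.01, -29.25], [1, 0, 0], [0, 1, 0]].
Eigenvalues solve det(λI - A) = 0.
Characteristic polynomial: λ^3 + 5*λ^2 + 22.01*λ + 29.25 = 0.
Factor: (λ + 1.8)(λ^2 + 3.2*λ + 16.25) = 0.
Roots: -1.6 + 3.7j, -1.6 - 3.7j, -1.8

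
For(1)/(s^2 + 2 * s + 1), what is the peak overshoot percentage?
Standard form: ωn²/(s²+2ζωn·s+ωn²) → ωn = 1, ζ = 1.
ζ ≥ 1, so the response is non-oscillatory: peak overshoot = 0%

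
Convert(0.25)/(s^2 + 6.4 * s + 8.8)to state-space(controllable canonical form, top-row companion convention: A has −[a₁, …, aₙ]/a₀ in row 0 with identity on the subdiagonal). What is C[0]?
Reachable canonical form: C = numerator coefficients (right-aligned, zero-padded to length n).
num = 0.25, C = [[0, 0.25]].
C[0] = 0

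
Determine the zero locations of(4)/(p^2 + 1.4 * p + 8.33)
Numerator is a nonzero constant (4) → Zeros: none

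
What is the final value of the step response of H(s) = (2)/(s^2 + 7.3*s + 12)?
FVT: lim_{t→∞} y(t) = lim_{s→0} s*Y(s) where Y(s) = H(s)/s.
= lim_{s→0} H(s) = H(0) = num(0)/den(0) = 2/12 = 0.1667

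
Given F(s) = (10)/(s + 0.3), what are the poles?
Set denominator = 0: s + 0.3 = 0 → Poles: -0.3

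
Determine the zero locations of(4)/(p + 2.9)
Numerator is a nonzero constant (4) → Zeros: none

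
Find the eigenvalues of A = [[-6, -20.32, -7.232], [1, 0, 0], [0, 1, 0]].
Eigenvalues solve det(λI - A) = 0.
Characteristic polynomial: λ^3 + 6*λ^2 + 20.32*λ + 7.232 = 0.
Factor: (λ + 0.4)(λ^2 + 5.6*λ + 18.08) = 0.
Roots: -0.4, -2.8 + 3.2j, -2.8 - 3.2j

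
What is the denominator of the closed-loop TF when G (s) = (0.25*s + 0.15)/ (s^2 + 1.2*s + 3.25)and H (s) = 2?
Characteristic poly = G_den * H_den + G_num * H_num = (s^2 + 1.2*s + 3.25) + (0.5*s + 0.3) = s^2 + 1.7*s + 3.55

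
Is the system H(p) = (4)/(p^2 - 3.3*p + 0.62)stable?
Denominator: p^2 - 3.3*p + 0.62 = (p - 3.1)(p - 0.2). Poles: 0.2, 3.1. All Re(p)<0: No (unstable)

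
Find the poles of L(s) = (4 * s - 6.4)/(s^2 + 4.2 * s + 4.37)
Set denominator = 0: s^2 + 4.2*s + 4.37 = (s + 2.3)(s + 1.9) = 0 → Poles: -1.9, -2.3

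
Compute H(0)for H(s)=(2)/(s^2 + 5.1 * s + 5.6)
DC gain = H(0) = num(0)/den(0) = 2/5.6 = 0.3571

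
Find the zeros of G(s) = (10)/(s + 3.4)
Numerator is a nonzero constant (10) → Zeros: none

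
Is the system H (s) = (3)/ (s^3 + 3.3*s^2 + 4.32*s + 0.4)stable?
Denominator: s^3 + 3.3*s^2 + 4.32*s + 0.4 = (s + 0.1)(s^2 + 3.2*s + 4). Poles: -0.1, -1.6 + 1.2j, -1.6 - 1.2j. All Re(p)<0: Yes (stable)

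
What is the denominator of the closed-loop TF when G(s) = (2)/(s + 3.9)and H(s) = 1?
Characteristic poly = G_den * H_den + G_num * H_num = (s + 3.9) + (2) = s + 5.9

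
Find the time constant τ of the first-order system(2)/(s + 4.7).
First-order system: τ = -1/pole. Pole = -4.7. τ = -1/(-4.7) = 0.2128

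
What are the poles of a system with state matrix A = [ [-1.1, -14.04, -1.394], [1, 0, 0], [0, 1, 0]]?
Eigenvalues solve det(λI - A) = 0.
Characteristic polynomial: λ^3 + 1.1*λ^2 + 14.04*λ + 1.394 = 0.
Factor: (λ + 0.1)(λ^2 + λ + 13.94) = 0.
Roots: -0.1, -0.5 + 3.7j, -0.5 - 3.7j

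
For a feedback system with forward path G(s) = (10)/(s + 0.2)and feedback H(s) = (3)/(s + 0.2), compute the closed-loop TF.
Closed-loop T = G/(1+GH).
Numerator: G_num * H_den = 10*s + 2.
Denominator: G_den * H_den + G_num * H_num = (s^2 + 0.4*s + 0.04) + (30) = s^2 + 0.4*s + 30.04.
T(s) = (10*s + 2)/(s^2 + 0.4*s + 30.04)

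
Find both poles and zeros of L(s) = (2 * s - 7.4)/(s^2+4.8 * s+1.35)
Set denominator = 0: s^2 + 4.8*s + 1.35 = (s + 4.5)(s + 0.3) = 0 → Poles: -0.3, -4.5
Set numerator = 0: 2*s - 7.4 = 0 → Zeros: 3.7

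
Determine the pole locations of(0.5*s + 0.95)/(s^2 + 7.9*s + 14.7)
Set denominator = 0: s^2 + 7.9*s + 14.7 = (s + 3)(s + 4.9) = 0 → Poles: -3, -4.9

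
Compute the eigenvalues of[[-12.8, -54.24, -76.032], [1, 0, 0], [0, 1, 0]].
Eigenvalues solve det(λI - A) = 0.
Characteristic polynomial: λ^3 + 12.8*λ^2 + 54.24*λ + 76.032 = 0.
Factor: (λ + 4.8)(λ + 3.6)(λ + 4.4) = 0.
Roots: -3.6, -4.4, -4.8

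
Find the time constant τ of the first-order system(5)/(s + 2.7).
First-order system: τ = -1/pole. Pole = -2.7. τ = -1/(-2.7) = 0.3704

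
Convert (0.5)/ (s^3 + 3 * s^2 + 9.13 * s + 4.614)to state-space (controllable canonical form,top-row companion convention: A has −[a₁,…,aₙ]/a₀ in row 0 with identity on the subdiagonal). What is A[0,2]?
Reachable canonical form for den = s^3 + 3*s^2 + 9.13*s + 4.614: top row of A = -[a₁,a₂,...,aₙ]/a₀, ones on the subdiagonal, zeros elsewhere.
A = [[-3, -9.13, -4.614], [1, 0, 0], [0, 1, 0]].
A[0,2] = -4.614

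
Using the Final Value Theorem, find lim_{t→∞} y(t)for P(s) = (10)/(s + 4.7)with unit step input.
FVT: lim_{t→∞} y(t) = lim_{s→0} s*Y(s) where Y(s) = P(s)/s.
= lim_{s→0} P(s) = P(0) = num(0)/den(0) = 10/4.7 = 2.128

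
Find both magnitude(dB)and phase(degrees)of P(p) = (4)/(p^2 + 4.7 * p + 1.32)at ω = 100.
Substitute p = j*100: P(j100) = -0.000399171 - 1.87635e-05j.
|P| = 20*log₁₀(sqrt(Re²+Im²)) = -67.97 dB.
∠P = atan2(Im, Re) = -177.31°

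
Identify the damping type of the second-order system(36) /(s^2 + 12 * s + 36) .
Standard form: ωn²/(s²+2ζωn·s+ωn²) gives ωn=6, ζ=1.
Critically damped (ζ = 1)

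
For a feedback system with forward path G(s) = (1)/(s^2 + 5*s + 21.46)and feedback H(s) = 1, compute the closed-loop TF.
Closed-loop T = G/(1+GH).
Numerator: G_num * H_den = 1.
Denominator: G_den * H_den + G_num * H_num = (s^2 + 5*s + 21.46) + (1) = s^2 + 5*s + 22.46.
T(s) = (1)/(s^2 + 5*s + 22.46)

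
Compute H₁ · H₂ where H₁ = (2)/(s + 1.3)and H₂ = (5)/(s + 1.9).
Series: H = H₁ · H₂ = (n₁·n₂)/(d₁·d₂).
Num: n₁·n₂ = 10. Den: d₁·d₂ = s^2 + 3.2*s + 2.47.
H(s) = (10)/(s^2 + 3.2*s + 2.47)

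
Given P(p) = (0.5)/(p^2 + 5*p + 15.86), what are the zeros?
Numerator is a nonzero constant (0.5) → Zeros: none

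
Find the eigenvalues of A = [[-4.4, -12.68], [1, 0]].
Eigenvalues solve det(λI - A) = 0.
Characteristic polynomial: λ^2 + 4.4*λ + 12.68 = 0.
Roots: -2.2 + 2.8j, -2.2 - 2.8j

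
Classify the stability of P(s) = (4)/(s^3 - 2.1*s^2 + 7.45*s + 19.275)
Denominator: s^3 - 2.1*s^2 + 7.45*s + 19.275 = (s + 1.5)(s^2 - 3.6*s + 12.85). Poles: -1.5, 1.8 + 3.1j, 1.8 - 3.1j. Unstable (2 pole(s) in RHP)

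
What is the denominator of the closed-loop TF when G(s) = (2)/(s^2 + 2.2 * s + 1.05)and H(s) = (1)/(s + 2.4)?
Characteristic poly = G_den * H_den + G_num * H_num = (s^3 + 4.6*s^2 + 6.33*s + 2.52) + (2) = s^3 + 4.6*s^2 + 6.33*s + 4.52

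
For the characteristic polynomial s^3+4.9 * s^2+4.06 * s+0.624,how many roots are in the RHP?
s^3 + 4.9*s^2 + 4.06*s + 0.624 = (s + 0.2)(s + 0.8)(s + 3.9). Poles: -0.2, -0.8, -3.9. RHP poles (Re>0): 0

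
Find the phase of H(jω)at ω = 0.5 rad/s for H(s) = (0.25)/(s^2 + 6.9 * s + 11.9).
Substitute s = j*0.5: H(j0.5) = 0.019729 - 0.00584251j.
∠H(j0.5) = atan2(Im, Re) = atan2(-0.00584251, 0.019729) = -16.50°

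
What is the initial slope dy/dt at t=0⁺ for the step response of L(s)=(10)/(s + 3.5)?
IVT: y'(0⁺) = lim_{s→∞} s²·Y(s) = lim_{s→∞} s·L(s).
deg(num) = 0, deg(den) = 1, relative degree = 1, so s·L(s) → (leading num)/(leading den) = 10/1 = 10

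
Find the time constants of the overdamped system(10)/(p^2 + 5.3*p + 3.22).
Overdamped: real poles at -4.6, -0.7. τ = -1/pole → τ₁ = 0.2174, τ₂ = 1.429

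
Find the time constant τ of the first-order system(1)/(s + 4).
First-order system: τ = -1/pole. Pole = -4. τ = -1/(-4) = 0.25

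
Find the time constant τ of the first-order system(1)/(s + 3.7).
First-order system: τ = -1/pole. Pole = -3.7. τ = -1/(-3.7) = 0.2703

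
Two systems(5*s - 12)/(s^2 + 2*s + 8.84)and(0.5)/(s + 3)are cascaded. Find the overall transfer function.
Series: H = H₁ · H₂ = (n₁·n₂)/(d₁·d₂).
Num: n₁·n₂ = 2.5*s - 6. Den: d₁·d₂ = s^3 + 5*s^2 + 14.84*s + 26.52.
H(s) = (2.5*s - 6)/(s^3 + 5*s^2 + 14.84*s + 26.52)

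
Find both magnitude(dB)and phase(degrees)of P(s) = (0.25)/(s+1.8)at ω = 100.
Substitute s = j*100: P(j100) = 4.49854e-05 - 0.00249919j.
|P| = 20*log₁₀(sqrt(Re²+Im²)) = -52.04 dB.
∠P = atan2(Im, Re) = -88.97°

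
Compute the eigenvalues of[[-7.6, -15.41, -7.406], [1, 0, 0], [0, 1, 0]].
Eigenvalues solve det(λI - A) = 0.
Characteristic polynomial: λ^3 + 7.6*λ^2 + 15.41*λ + 7.406 = 0.
Factor: (λ + 0.7)(λ + 4.6)(λ + 2.3) = 0.
Roots: -0.7, -2.3, -4.6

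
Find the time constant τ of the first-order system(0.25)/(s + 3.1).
First-order system: τ = -1/pole. Pole = -3.1. τ = -1/(-3.1) = 0.3226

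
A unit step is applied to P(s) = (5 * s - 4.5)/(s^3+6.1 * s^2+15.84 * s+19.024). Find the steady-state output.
FVT: lim_{t→∞} y(t) = lim_{s→0} s*Y(s) where Y(s) = P(s)/s.
= lim_{s→0} P(s) = P(0) = num(0)/den(0) = -4.5/19.024 = -0.2365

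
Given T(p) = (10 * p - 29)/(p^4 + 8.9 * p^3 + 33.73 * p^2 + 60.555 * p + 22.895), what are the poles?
Set denominator = 0: p^4 + 8.9*p^3 + 33.73*p^2 + 60.555*p + 22.895 = (p + 0.5)(p + 3.8)(p^2 + 4.6*p + 12.05) = 0 → Poles: -0.5, -2.3 + 2.6j, -2.3 - 2.6j, -3.8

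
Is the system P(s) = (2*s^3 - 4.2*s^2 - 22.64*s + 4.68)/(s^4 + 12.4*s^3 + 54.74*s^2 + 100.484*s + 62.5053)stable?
Denominator: s^4 + 12.4*s^3 + 54.74*s^2 + 100.484*s + 62.5053 = (s + 3.3)(s + 3.1)(s + 1.3)(s + 4.7). Poles: -1.3, -3.1, -3.3, -4.7. All Re(p)<0: Yes (stable)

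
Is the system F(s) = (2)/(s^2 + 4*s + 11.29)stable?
Denominator: s^2 + 4*s + 11.29. Poles: -2 + 2.7j, -2 - 2.7j. All Re(p)<0: Yes (stable)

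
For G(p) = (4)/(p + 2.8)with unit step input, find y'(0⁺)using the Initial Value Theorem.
IVT: y'(0⁺) = lim_{p→∞} p²·Y(p) = lim_{p→∞} p·G(p).
deg(num) = 0, deg(den) = 1, relative degree = 1, so p·G(p) → (leading num)/(leading den) = 4/1 = 4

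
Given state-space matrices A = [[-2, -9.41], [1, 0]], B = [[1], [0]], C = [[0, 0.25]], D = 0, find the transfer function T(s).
T(s) = C(sI - A)⁻¹B + D.
Characteristic polynomial det(sI - A) = s^2 + 2*s + 9.41.
Numerator from C·adj(sI-A)·B + D·det(sI-A) = 0.25.
T(s) = (0.25)/(s^2 + 2*s + 9.41)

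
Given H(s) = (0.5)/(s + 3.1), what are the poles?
Set denominator = 0: s + 3.1 = 0 → Poles: -3.1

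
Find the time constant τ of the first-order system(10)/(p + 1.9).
First-order system: τ = -1/pole. Pole = -1.9. τ = -1/(-1.9) = 0.5263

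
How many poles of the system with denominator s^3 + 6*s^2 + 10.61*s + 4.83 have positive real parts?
s^3 + 6*s^2 + 10.61*s + 4.83 = (s + 2.3)(s + 0.7)(s + 3). Poles: -0.7, -2.3, -3. RHP poles (Re>0): 0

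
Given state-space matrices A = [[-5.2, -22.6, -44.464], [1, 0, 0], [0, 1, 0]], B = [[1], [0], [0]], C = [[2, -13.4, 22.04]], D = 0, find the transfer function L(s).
L(s) = C(sI - A)⁻¹B + D.
Characteristic polynomial det(sI - A) = s^3 + 5.2*s^2 + 22.6*s + 44.464.
Numerator from C·adj(sI-A)·B + D·det(sI-A) = 2*s^2 - 13.4*s + 22.04.
L(s) = (2*s^2 - 13.4*s + 22.04)/(s^3 + 5.2*s^2 + 22.6*s + 44.464)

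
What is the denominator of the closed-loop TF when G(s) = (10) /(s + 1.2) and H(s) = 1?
Characteristic poly = G_den * H_den + G_num * H_num = (s + 1.2) + (10) = s + 11.2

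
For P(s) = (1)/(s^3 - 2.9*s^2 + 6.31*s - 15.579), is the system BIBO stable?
Denominator: s^3 - 2.9*s^2 + 6.31*s - 15.579 = (s - 2.7)(s^2 - 0.2*s + 5.77). Poles: 0.1 + 2.4j, 0.1 - 2.4j, 2.7. All Re(p)<0: No (unstable)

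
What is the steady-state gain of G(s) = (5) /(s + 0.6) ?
DC gain = G(0) = num(0)/den(0) = 5/0.6 = 8.333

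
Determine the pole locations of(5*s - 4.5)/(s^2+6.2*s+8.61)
Set denominator = 0: s^2 + 6.2*s + 8.61 = (s + 2.1)(s + 4.1) = 0 → Poles: -2.1, -4.1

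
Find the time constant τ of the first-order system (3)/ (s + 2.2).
First-order system: τ = -1/pole. Pole = -2.2. τ = -1/(-2.2) = 0.4545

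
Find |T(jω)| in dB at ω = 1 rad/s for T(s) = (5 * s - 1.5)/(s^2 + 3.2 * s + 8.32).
Substitute s = j*1: T(j1) = 0.0786558 + 0.648675j.
|T(j1)| = sqrt(Re² + Im²) = 0.6534.
20*log₁₀(0.6534) = -3.70 dB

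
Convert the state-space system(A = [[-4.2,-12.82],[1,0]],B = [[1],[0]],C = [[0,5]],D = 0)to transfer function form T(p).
T(p) = C(pI - A)⁻¹B + D.
Characteristic polynomial det(pI - A) = p^2 + 4.2*p + 12.82.
Numerator from C·adj(pI-A)·B + D·det(pI-A) = 5.
T(p) = (5)/(p^2 + 4.2*p + 12.82)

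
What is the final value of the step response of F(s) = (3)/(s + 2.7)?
FVT: lim_{t→∞} y(t) = lim_{s→0} s*Y(s) where Y(s) = F(s)/s.
= lim_{s→0} F(s) = F(0) = num(0)/den(0) = 3/2.7 = 1.111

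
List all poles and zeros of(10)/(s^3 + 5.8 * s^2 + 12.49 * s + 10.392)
Set denominator = 0: s^3 + 5.8*s^2 + 12.49*s + 10.392 = (s + 2.4)(s^2 + 3.4*s + 4.33) = 0 → Poles: -1.7 + 1.2j, -1.7 - 1.2j, -2.4
Numerator is a nonzero constant (10) → Zeros: none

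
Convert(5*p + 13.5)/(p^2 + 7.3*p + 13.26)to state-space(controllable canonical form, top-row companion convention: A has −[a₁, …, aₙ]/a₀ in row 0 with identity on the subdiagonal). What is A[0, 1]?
Reachable canonical form for den = p^2 + 7.3*p + 13.26: top row of A = -[a₁,a₂,...,aₙ]/a₀, ones on the subdiagonal, zeros elsewhere.
A = [[-7.3, -13.26], [1, 0]].
A[0,1] = -13.26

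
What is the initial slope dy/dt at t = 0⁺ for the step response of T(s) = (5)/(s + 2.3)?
IVT: y'(0⁺) = lim_{s→∞} s²·Y(s) = lim_{s→∞} s·T(s).
deg(num) = 0, deg(den) = 1, relative degree = 1, so s·T(s) → (leading num)/(leading den) = 5/1 = 5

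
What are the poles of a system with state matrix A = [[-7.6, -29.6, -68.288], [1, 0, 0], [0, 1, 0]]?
Eigenvalues solve det(λI - A) = 0.
Characteristic polynomial: λ^3 + 7.6*λ^2 + 29.6*λ + 68.288 = 0.
Factor: (λ + 4.4)(λ^2 + 3.2*λ + 15.52) = 0.
Roots: -1.6 + 3.6j, -1.6 - 3.6j, -4.4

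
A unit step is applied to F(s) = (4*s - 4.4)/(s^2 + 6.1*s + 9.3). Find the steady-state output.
FVT: lim_{t→∞} y(t) = lim_{s→0} s*Y(s) where Y(s) = F(s)/s.
= lim_{s→0} F(s) = F(0) = num(0)/den(0) = -4.4/9.3 = -0.4731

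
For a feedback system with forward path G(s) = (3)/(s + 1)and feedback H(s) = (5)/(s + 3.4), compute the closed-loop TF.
Closed-loop T = G/(1+GH).
Numerator: G_num * H_den = 3*s + 10.2.
Denominator: G_den * H_den + G_num * H_num = (s^2 + 4.4*s + 3.4) + (15) = s^2 + 4.4*s + 18.4.
T(s) = (3*s + 10.2)/(s^2 + 4.4*s + 18.4)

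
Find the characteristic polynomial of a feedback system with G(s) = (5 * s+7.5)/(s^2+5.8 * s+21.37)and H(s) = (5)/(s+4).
Characteristic poly = G_den * H_den + G_num * H_num = (s^3 + 9.8*s^2 + 44.57*s + 85.48) + (25*s + 37.5) = s^3 + 9.8*s^2 + 69.57*s + 122.98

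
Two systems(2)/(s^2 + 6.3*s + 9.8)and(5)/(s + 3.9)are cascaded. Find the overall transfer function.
Series: H = H₁ · H₂ = (n₁·n₂)/(d₁·d₂).
Num: n₁·n₂ = 10. Den: d₁·d₂ = s^3 + 10.2*s^2 + 34.37*s + 38.22.
H(s) = (10)/(s^3 + 10.2*s^2 + 34.37*s + 38.22)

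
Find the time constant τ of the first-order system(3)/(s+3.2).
First-order system: τ = -1/pole. Pole = -3.2. τ = -1/(-3.2) = 0.3125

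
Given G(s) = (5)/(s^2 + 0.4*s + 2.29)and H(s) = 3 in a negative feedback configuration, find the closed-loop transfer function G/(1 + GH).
Closed-loop T = G/(1+GH).
Numerator: G_num * H_den = 5.
Denominator: G_den * H_den + G_num * H_num = (s^2 + 0.4*s + 2.29) + (15) = s^2 + 0.4*s + 17.29.
T(s) = (5)/(s^2 + 0.4*s + 17.29)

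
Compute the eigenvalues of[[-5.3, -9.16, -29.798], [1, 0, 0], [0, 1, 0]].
Eigenvalues solve det(λI - A) = 0.
Characteristic polynomial: λ^3 + 5.3*λ^2 + 9.16*λ + 29.798 = 0.
Factor: (λ + 4.7)(λ^2 + 0.6*λ + 6.34) = 0.
Roots: -0.3 + 2.5j, -0.3 - 2.5j, -4.7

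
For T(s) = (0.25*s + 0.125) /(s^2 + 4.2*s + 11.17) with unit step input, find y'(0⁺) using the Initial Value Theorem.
IVT: y'(0⁺) = lim_{s→∞} s²·Y(s) = lim_{s→∞} s·T(s).
deg(num) = 1, deg(den) = 2, relative degree = 1, so s·T(s) → (leading num)/(leading den) = 0.25/1 = 0.25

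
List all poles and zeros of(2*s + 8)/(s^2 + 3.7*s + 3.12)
Set denominator = 0: s^2 + 3.7*s + 3.12 = (s + 1.3)(s + 2.4) = 0 → Poles: -1.3, -2.4
Set numerator = 0: 2*s + 8 = 0 → Zeros: -4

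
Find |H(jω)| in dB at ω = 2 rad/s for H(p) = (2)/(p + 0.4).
Substitute p = j*2: H(j2) = 0.192308 - 0.961538j.
|H(j2)| = sqrt(Re² + Im²) = 0.9806.
20*log₁₀(0.9806) = -0.17 dB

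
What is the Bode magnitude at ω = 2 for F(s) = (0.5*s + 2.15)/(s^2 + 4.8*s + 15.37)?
Substitute s = j*2: F(j2) = 0.153748 - 0.0418629j.
|F(j2)| = sqrt(Re² + Im²) = 0.1593.
20*log₁₀(0.1593) = -15.95 dB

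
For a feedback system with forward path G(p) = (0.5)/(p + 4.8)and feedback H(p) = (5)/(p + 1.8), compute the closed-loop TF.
Closed-loop T = G/(1+GH).
Numerator: G_num * H_den = 0.5*p + 0.9.
Denominator: G_den * H_den + G_num * H_num = (p^2 + 6.6*p + 8.64) + (2.5) = p^2 + 6.6*p + 11.14.
T(p) = (0.5*p + 0.9)/(p^2 + 6.6*p + 11.14)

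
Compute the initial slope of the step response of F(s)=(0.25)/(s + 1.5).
IVT: y'(0⁺) = lim_{s→∞} s²·Y(s) = lim_{s→∞} s·F(s).
deg(num) = 0, deg(den) = 1, relative degree = 1, so s·F(s) → (leading num)/(leading den) = 0.25/1 = 0.25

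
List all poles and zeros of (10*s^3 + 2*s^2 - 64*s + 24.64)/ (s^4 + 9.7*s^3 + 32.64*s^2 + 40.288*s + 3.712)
Set denominator = 0: s^4 + 9.7*s^3 + 32.64*s^2 + 40.288*s + 3.712 = (s + 4)(s + 0.1)(s^2 + 5.6*s + 9.28) = 0 → Poles: -0.1, -2.8 + 1.2j, -2.8 - 1.2j, -4
Set numerator = 0: 10*s^3 + 2*s^2 - 64*s + 24.64 = 10*(s - 2.2)(s - 0.4)(s + 2.8) = 0 → Zeros: -2.8, 0.4, 2.2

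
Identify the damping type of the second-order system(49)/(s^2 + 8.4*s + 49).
Standard form: ωn²/(s²+2ζωn·s+ωn²) gives ωn=7, ζ=0.6.
Underdamped (ζ = 0.6 < 1)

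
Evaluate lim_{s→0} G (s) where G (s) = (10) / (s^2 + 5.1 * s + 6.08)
DC gain = G(0) = num(0)/den(0) = 10/6.08 = 1.645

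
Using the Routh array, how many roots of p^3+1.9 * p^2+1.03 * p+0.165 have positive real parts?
Routh array:
p^3: [1, 1.03]; p^2: [1.9, 0.165]; p^1: [0.943158]; p^0: [0.165]
First column: [1, 1.9, 0.943158, 0.165]. Sign changes = RHP roots = 0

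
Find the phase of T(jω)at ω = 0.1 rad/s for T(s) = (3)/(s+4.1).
Substitute s = j*0.1: T(j0.1) = 0.731272 - 0.0178359j.
∠T(j0.1) = atan2(Im, Re) = atan2(-0.0178359, 0.731272) = -1.40°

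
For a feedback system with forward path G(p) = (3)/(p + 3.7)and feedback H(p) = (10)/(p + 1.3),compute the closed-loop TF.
Closed-loop T = G/(1+GH).
Numerator: G_num * H_den = 3*p + 3.9.
Denominator: G_den * H_den + G_num * H_num = (p^2 + 5*p + 4.81) + (30) = p^2 + 5*p + 34.81.
T(p) = (3*p + 3.9)/(p^2 + 5*p + 34.81)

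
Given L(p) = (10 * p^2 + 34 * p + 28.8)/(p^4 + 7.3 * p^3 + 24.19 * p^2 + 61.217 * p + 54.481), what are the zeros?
Set numerator = 0: 10*p^2 + 34*p + 28.8 = 10*(p + 1.6)(p + 1.8) = 0 → Zeros: -1.6, -1.8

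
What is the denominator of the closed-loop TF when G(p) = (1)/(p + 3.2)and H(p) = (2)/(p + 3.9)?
Characteristic poly = G_den * H_den + G_num * H_num = (p^2 + 7.1*p + 12.48) + (2) = p^2 + 7.1*p + 14.48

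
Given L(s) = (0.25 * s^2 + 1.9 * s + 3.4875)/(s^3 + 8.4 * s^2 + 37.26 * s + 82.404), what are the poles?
Set denominator = 0: s^3 + 8.4*s^2 + 37.26*s + 82.404 = (s + 4.2)(s^2 + 4.2*s + 19.62) = 0 → Poles: -2.1 + 3.9j, -2.1 - 3.9j, -4.2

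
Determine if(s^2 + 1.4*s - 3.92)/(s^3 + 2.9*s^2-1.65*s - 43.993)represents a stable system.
Denominator: s^3 + 2.9*s^2 - 1.65*s - 43.993 = (s - 2.9)(s^2 + 5.8*s + 15.17). Poles: -2.9 + 2.6j, -2.9 - 2.6j, 2.9. All Re(p)<0: No (unstable)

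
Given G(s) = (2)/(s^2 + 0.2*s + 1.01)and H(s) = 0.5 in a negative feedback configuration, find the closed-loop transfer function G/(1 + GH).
Closed-loop T = G/(1+GH).
Numerator: G_num * H_den = 2.
Denominator: G_den * H_den + G_num * H_num = (s^2 + 0.2*s + 1.01) + (1) = s^2 + 0.2*s + 2.01.
T(s) = (2)/(s^2 + 0.2*s + 2.01)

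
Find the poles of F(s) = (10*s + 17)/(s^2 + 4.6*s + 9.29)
Set denominator = 0: s^2 + 4.6*s + 9.29 = 0 → Poles: -2.3 + 2j, -2.3 - 2j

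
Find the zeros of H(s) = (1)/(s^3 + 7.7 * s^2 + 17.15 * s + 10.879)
Numerator is a nonzero constant (1) → Zeros: none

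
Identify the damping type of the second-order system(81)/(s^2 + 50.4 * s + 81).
Standard form: ωn²/(s²+2ζωn·s+ωn²) gives ωn=9, ζ=2.8.
Overdamped (ζ = 2.8 > 1)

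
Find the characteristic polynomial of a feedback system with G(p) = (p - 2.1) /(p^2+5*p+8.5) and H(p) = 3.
Characteristic poly = G_den * H_den + G_num * H_num = (p^2 + 5*p + 8.5) + (3*p - 6.3) = p^2 + 8*p + 2.2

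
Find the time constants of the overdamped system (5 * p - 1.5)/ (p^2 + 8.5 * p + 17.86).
Overdamped: real poles at -4.7, -3.8. τ = -1/pole → τ₁ = 0.2128, τ₂ = 0.2632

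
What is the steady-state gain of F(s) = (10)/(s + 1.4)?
DC gain = F(0) = num(0)/den(0) = 10/1.4 = 7.143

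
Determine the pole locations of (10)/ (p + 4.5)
Set denominator = 0: p + 4.5 = 0 → Poles: -4.5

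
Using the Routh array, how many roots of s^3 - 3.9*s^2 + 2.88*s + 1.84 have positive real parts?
Routh array:
s^3: [1, 2.88]; s^2: [-3.9, 1.84]; s^1: [3.35179]; s^0: [1.84]
First column: [1, -3.9, 3.35179, 1.84]. Sign changes = RHP roots = 2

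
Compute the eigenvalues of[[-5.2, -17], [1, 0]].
Eigenvalues solve det(λI - A) = 0.
Characteristic polynomial: λ^2 + 5.2*λ + 17 = 0.
Roots: -2.6 + 3.2j, -2.6 - 3.2j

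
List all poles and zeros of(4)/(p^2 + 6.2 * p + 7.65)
Set denominator = 0: p^2 + 6.2*p + 7.65 = (p + 4.5)(p + 1.7) = 0 → Poles: -1.7, -4.5
Numerator is a nonzero constant (4) → Zeros: none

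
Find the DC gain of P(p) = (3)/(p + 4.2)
DC gain = P(0) = num(0)/den(0) = 3/4.2 = 0.7143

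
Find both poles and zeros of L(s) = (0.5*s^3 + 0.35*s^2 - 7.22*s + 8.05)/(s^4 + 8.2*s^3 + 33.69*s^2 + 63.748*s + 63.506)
Set denominator = 0: s^4 + 8.2*s^3 + 33.69*s^2 + 63.748*s + 63.506 = (s^2 + 2.8*s + 4.52)(s^2 + 5.4*s + 14.05) = 0 → Poles: -1.4 + 1.6j, -1.4 - 1.6j, -2.7 + 2.6j, -2.7 - 2.6j
Set numerator = 0: 0.5*s^3 + 0.35*s^2 - 7.22*s + 8.05 = 0.5*(s + 4.6)(s - 1.4)(s - 2.5) = 0 → Zeros: -4.6, 1.4, 2.5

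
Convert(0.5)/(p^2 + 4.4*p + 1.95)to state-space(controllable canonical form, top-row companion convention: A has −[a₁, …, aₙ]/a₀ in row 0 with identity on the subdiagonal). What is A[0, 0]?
Reachable canonical form for den = p^2 + 4.4*p + 1.95: top row of A = -[a₁,a₂,...,aₙ]/a₀, ones on the subdiagonal, zeros elsewhere.
A = [[-4.4, -1.95], [1, 0]].
A[0,0] = -4.4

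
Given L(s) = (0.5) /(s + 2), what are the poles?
Set denominator = 0: s + 2 = 0 → Poles: -2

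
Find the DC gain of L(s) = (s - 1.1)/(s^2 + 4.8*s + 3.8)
DC gain = L(0) = num(0)/den(0) = -1.1/3.8 = -0.2895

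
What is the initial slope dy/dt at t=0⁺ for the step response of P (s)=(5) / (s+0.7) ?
IVT: y'(0⁺) = lim_{s→∞} s²·Y(s) = lim_{s→∞} s·P(s).
deg(num) = 0, deg(den) = 1, relative degree = 1, so s·P(s) → (leading num)/(leading den) = 5/1 = 5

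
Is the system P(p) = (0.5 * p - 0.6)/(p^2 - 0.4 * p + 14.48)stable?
Denominator: p^2 - 0.4*p + 14.48. Poles: 0.2 + 3.8j, 0.2 - 3.8j. All Re(p)<0: No (unstable)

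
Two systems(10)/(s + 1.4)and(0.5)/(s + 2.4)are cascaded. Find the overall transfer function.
Series: H = H₁ · H₂ = (n₁·n₂)/(d₁·d₂).
Num: n₁·n₂ = 5. Den: d₁·d₂ = s^2 + 3.8*s + 3.36.
H(s) = (5)/(s^2 + 3.8*s + 3.36)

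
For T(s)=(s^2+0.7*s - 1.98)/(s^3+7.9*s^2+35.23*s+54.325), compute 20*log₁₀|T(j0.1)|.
Substitute s = j*0.1: T(j0.1) = -0.0364473 + 0.00365681j.
|T(j0.1)| = sqrt(Re² + Im²) = 0.03663.
20*log₁₀(0.03663) = -28.72 dB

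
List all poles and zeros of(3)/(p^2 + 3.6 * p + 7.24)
Set denominator = 0: p^2 + 3.6*p + 7.24 = 0 → Poles: -1.8 + 2j, -1.8 - 2j
Numerator is a nonzero constant (3) → Zeros: none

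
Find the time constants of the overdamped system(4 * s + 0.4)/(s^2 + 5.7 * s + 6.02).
Overdamped: real poles at -1.4, -4.3. τ = -1/pole → τ₁ = 0.7143, τ₂ = 0.2326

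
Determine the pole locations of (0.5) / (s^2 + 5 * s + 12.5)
Set denominator = 0: s^2 + 5*s + 12.5 = 0 → Poles: -2.5 + 2.5j, -2.5 - 2.5j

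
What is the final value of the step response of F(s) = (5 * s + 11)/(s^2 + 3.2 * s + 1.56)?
FVT: lim_{t→∞} y(t) = lim_{s→0} s*Y(s) where Y(s) = F(s)/s.
= lim_{s→0} F(s) = F(0) = num(0)/den(0) = 11/1.56 = 7.051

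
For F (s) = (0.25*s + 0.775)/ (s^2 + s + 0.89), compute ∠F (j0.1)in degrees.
Substitute s = j*0.1: F(j0.1) = 0.872642 - 0.0707547j.
∠F(j0.1) = atan2(Im, Re) = atan2(-0.0707547, 0.872642) = -4.64°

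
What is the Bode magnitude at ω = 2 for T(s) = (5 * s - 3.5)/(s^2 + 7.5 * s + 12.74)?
Substitute s = j*2: T(j2) = 0.396201 + 0.464186j.
|T(j2)| = sqrt(Re² + Im²) = 0.6103.
20*log₁₀(0.6103) = -4.29 dB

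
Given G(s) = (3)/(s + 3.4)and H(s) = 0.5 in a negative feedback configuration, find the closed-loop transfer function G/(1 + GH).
Closed-loop T = G/(1+GH).
Numerator: G_num * H_den = 3.
Denominator: G_den * H_den + G_num * H_num = (s + 3.4) + (1.5) = s + 4.9.
T(s) = (3)/(s + 4.9)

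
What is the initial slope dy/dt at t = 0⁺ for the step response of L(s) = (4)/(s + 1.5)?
IVT: y'(0⁺) = lim_{s→∞} s²·Y(s) = lim_{s→∞} s·L(s).
deg(num) = 0, deg(den) = 1, relative degree = 1, so s·L(s) → (leading num)/(leading den) = 4/1 = 4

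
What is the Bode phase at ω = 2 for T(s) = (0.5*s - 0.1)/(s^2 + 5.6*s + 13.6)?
Substitute s = j*2: T(j2) = 0.0470588 + 0.0492647j.
∠T(j2) = atan2(Im, Re) = atan2(0.0492647, 0.0470588) = 46.31°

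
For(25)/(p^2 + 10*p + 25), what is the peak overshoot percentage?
Standard form: ωn²/(p²+2ζωn·p+ωn²) → ωn = 5, ζ = 1.
ζ ≥ 1, so the response is non-oscillatory: peak overshoot = 0%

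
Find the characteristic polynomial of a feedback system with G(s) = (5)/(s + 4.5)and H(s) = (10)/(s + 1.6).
Characteristic poly = G_den * H_den + G_num * H_num = (s^2 + 6.1*s + 7.2) + (50) = s^2 + 6.1*s + 57.2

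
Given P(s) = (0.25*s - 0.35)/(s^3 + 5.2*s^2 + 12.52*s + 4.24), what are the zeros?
Set numerator = 0: 0.25*s - 0.35 = 0 → Zeros: 1.4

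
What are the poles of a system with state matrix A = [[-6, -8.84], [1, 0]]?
Eigenvalues solve det(λI - A) = 0.
Characteristic polynomial: λ^2 + 6*λ + 8.84 = 0.
Factor: (λ + 2.6)(λ + 3.4) = 0.
Roots: -2.6, -3.4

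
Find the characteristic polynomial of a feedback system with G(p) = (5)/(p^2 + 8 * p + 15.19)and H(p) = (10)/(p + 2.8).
Characteristic poly = G_den * H_den + G_num * H_num = (p^3 + 10.8*p^2 + 37.59*p + 42.532) + (50) = p^3 + 10.8*p^2 + 37.59*p + 92.532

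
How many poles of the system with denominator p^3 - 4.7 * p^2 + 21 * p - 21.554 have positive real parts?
p^3 - 4.7*p^2 + 21*p - 21.554 = (p - 1.3)(p^2 - 3.4*p + 16.58). Poles: 1.3, 1.7 + 3.7j, 1.7 - 3.7j. RHP poles (Re>0): 3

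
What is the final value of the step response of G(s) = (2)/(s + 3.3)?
FVT: lim_{t→∞} y(t) = lim_{s→0} s*Y(s) where Y(s) = G(s)/s.
= lim_{s→0} G(s) = G(0) = num(0)/den(0) = 2/3.3 = 0.6061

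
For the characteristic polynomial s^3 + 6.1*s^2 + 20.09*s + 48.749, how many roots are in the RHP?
s^3 + 6.1*s^2 + 20.09*s + 48.749 = (s + 4.1)(s^2 + 2*s + 11.89). Poles: -1 + 3.3j, -1 - 3.3j, -4.1. RHP poles (Re>0): 0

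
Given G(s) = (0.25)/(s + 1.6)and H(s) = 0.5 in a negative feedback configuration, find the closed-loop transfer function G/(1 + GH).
Closed-loop T = G/(1+GH).
Numerator: G_num * H_den = 0.25.
Denominator: G_den * H_den + G_num * H_num = (s + 1.6) + (0.125) = s + 1.725.
T(s) = (0.25)/(s + 1.725)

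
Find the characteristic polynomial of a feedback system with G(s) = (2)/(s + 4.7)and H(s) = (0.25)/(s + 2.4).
Characteristic poly = G_den * H_den + G_num * H_num = (s^2 + 7.1*s + 11.28) + (0.5) = s^2 + 7.1*s + 11.78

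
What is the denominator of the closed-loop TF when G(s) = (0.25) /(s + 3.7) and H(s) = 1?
Characteristic poly = G_den * H_den + G_num * H_num = (s + 3.7) + (0.25) = s + 3.95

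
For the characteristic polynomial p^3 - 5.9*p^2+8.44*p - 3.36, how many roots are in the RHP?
p^3 - 5.9*p^2 + 8.44*p - 3.36 = (p - 4)(p - 1.2)(p - 0.7). Poles: 0.7, 1.2, 4. RHP poles (Re>0): 3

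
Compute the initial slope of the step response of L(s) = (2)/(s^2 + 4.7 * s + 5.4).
IVT: y'(0⁺) = lim_{s→∞} s²·Y(s) = lim_{s→∞} s·L(s).
deg(num) = 0, deg(den) = 2, relative degree = 2 ≥ 2, so s·L(s) → 0. Initial slope = 0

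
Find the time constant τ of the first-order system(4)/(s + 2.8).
First-order system: τ = -1/pole. Pole = -2.8. τ = -1/(-2.8) = 0.3571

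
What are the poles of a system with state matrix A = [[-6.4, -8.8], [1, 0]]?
Eigenvalues solve det(λI - A) = 0.
Characteristic polynomial: λ^2 + 6.4*λ + 8.8 = 0.
Factor: (λ + 2)(λ + 4.4) = 0.
Roots: -2, -4.4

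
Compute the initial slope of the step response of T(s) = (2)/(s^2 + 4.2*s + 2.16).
IVT: y'(0⁺) = lim_{s→∞} s²·Y(s) = lim_{s→∞} s·T(s).
deg(num) = 0, deg(den) = 2, relative degree = 2 ≥ 2, so s·T(s) → 0. Initial slope = 0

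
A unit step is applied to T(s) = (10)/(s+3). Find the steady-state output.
FVT: lim_{t→∞} y(t) = lim_{s→0} s*Y(s) where Y(s) = T(s)/s.
= lim_{s→0} T(s) = T(0) = num(0)/den(0) = 10/3 = 3.333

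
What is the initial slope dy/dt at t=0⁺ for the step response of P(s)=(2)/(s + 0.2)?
IVT: y'(0⁺) = lim_{s→∞} s²·Y(s) = lim_{s→∞} s·P(s).
deg(num) = 0, deg(den) = 1, relative degree = 1, so s·P(s) → (leading num)/(leading den) = 2/1 = 2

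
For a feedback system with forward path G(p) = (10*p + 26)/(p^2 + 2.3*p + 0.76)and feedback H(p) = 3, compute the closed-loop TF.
Closed-loop T = G/(1+GH).
Numerator: G_num * H_den = 10*p + 26.
Denominator: G_den * H_den + G_num * H_num = (p^2 + 2.3*p + 0.76) + (30*p + 78) = p^2 + 32.3*p + 78.76.
T(p) = (10*p + 26)/(p^2 + 32.3*p + 78.76)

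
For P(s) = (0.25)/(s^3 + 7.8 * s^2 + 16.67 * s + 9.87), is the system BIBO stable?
Denominator: s^3 + 7.8*s^2 + 16.67*s + 9.87 = (s + 1)(s + 2.1)(s + 4.7). Poles: -1, -2.1, -4.7. All Re(p)<0: Yes (stable)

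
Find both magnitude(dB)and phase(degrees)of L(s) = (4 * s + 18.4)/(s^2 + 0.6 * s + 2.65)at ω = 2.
Substitute s = j*2: L(j2) = -4.67126 - 10.0782j.
|L| = 20*log₁₀(sqrt(Re²+Im²)) = 20.91 dB.
∠L = atan2(Im, Re) = -114.87°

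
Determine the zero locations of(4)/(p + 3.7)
Numerator is a nonzero constant (4) → Zeros: none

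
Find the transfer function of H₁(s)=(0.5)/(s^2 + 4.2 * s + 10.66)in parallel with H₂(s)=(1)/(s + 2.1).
Parallel: H = H₁ + H₂ = (n₁·d₂ + n₂·d₁)/(d₁·d₂).
n₁·d₂ = 0.5*s + 1.05. n₂·d₁ = s^2 + 4.2*s + 10.66. Sum = s^2 + 4.7*s + 11.71. d₁·d₂ = s^3 + 6.3*s^2 + 19.48*s + 22.386.
H(s) = (s^2 + 4.7*s + 11.71)/(s^3 + 6.3*s^2 + 19.48*s + 22.386)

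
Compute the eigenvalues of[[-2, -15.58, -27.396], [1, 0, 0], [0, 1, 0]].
Eigenvalues solve det(λI - A) = 0.
Characteristic polynomial: λ^3 + 2*λ^2 + 15.58*λ + 27.396 = 0.
Factor: (λ + 1.8)(λ^2 + 0.2*λ + 15.22) = 0.
Roots: -0.1 + 3.9j, -0.1 - 3.9j, -1.8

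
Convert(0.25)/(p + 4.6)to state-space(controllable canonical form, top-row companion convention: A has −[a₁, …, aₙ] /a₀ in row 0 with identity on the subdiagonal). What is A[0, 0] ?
Reachable canonical form for den = p + 4.6: top row of A = -[a₁,a₂,...,aₙ]/a₀, ones on the subdiagonal, zeros elsewhere.
A = [[-4.6]].
A[0,0] = -4.6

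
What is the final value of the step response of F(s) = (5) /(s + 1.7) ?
FVT: lim_{t→∞} y(t) = lim_{s→0} s*Y(s) where Y(s) = F(s)/s.
= lim_{s→0} F(s) = F(0) = num(0)/den(0) = 5/1.7 = 2.941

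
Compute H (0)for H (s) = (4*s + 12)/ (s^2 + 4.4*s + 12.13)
DC gain = H(0) = num(0)/den(0) = 12/12.13 = 0.9893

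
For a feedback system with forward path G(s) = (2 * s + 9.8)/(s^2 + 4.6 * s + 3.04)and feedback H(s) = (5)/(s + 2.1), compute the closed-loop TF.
Closed-loop T = G/(1+GH).
Numerator: G_num * H_den = 2*s^2 + 14*s + 20.58.
Denominator: G_den * H_den + G_num * H_num = (s^3 + 6.7*s^2 + 12.7*s + 6.384) + (10*s + 49) = s^3 + 6.7*s^2 + 22.7*s + 55.384.
T(s) = (2*s^2 + 14*s + 20.58)/(s^3 + 6.7*s^2 + 22.7*s + 55.384)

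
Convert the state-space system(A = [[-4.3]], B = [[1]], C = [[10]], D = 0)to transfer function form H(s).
H(s) = C(sI - A)⁻¹B + D.
Characteristic polynomial det(sI - A) = s + 4.3.
Numerator from C·adj(sI-A)·B + D·det(sI-A) = 10.
H(s) = (10)/(s + 4.3)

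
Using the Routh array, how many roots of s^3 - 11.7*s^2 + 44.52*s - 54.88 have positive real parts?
Routh array:
s^3: [1, 44.52]; s^2: [-11.7, -54.88]; s^1: [39.8294]; s^0: [-54.88]
First column: [1, -11.7, 39.8294, -54.88]. Sign changes = RHP roots = 3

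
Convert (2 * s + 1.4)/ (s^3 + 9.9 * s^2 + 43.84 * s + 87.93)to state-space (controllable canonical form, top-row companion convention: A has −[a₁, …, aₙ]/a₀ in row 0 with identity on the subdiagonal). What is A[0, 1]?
Reachable canonical form for den = s^3 + 9.9*s^2 + 43.84*s + 87.93: top row of A = -[a₁,a₂,...,aₙ]/a₀, ones on the subdiagonal, zeros elsewhere.
A = [[-9.9, -43.84, -87.93], [1, 0, 0], [0, 1, 0]].
A[0,1] = -43.84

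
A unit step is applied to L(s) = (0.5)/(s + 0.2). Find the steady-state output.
FVT: lim_{t→∞} y(t) = lim_{s→0} s*Y(s) where Y(s) = L(s)/s.
= lim_{s→0} L(s) = L(0) = num(0)/den(0) = 0.5/0.2 = 2.5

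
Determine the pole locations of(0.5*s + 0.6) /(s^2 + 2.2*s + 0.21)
Set denominator = 0: s^2 + 2.2*s + 0.21 = (s + 0.1)(s + 2.1) = 0 → Poles: -0.1, -2.1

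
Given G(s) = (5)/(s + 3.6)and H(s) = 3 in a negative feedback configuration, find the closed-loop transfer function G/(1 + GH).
Closed-loop T = G/(1+GH).
Numerator: G_num * H_den = 5.
Denominator: G_den * H_den + G_num * H_num = (s + 3.6) + (15) = s + 18.6.
T(s) = (5)/(s + 18.6)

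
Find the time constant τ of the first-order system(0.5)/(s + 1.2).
First-order system: τ = -1/pole. Pole = -1.2. τ = -1/(-1.2) = 0.8333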